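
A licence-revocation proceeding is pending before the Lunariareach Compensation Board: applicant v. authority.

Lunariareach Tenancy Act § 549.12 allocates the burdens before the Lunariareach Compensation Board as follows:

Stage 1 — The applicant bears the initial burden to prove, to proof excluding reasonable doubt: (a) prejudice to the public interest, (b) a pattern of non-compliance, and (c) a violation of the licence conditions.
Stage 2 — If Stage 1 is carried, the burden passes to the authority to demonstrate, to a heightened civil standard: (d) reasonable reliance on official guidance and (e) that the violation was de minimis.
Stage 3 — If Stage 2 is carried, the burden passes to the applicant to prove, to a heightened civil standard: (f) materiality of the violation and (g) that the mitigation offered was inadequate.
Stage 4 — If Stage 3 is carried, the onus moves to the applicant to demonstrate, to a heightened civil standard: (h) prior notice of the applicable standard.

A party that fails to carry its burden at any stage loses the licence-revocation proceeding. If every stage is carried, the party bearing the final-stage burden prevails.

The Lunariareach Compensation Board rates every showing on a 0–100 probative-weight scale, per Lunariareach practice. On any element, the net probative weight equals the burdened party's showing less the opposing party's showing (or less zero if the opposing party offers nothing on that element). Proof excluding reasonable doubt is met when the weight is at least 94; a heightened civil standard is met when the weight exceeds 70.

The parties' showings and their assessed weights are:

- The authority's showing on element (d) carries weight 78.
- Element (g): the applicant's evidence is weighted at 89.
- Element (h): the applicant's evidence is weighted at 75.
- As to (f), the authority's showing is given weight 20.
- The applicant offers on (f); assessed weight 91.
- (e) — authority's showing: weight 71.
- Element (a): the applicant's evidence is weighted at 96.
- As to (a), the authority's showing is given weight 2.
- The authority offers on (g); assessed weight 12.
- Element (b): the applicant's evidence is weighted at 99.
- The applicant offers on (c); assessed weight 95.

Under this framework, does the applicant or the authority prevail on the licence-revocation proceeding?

applicant

At Stage 1 the applicant must meet proof excluding reasonable doubt (weight is at least 94): on (a) the weight is 96 less the opposing 2 gives net 94, ≥ 94, so (a) meets the standard; on (b) the weight is 99, which does reach 94, so (b) meets the standard; on (c) the weight is 95, ≥ 94, so (c) meets the standard.
  All elements met. The burden passes to the authority.
At Stage 2 the authority must meet a heightened civil standard (weight exceeds 70): on (d) the weight is 78, > 70, so (d) meets the standard; on (e) the weight is 71, which does exceed 70, so (e) meets the standard.
  Stage 2 carried; the burden shifts to the applicant.
At Stage 3 the applicant must meet a heightened civil standard (weight exceeds 70): on (f) the weight is 91 less the opposing 20 gives net 71, > 70, so (f) meets the standard; on (g) the weight is 89 less the opposing 12 gives net 77, > 70, so (g) meets the standard.
  Stage 3 is satisfied; the applicant continues to bear the burden.
At Stage 4 the applicant must meet a heightened civil standard (weight exceeds 70): on (h) the weight is 75, > 70, so (h) meets the standard.
  Stage 4 carried; the final stage is satisfied.
With every stage satisfied, the applicant prevails.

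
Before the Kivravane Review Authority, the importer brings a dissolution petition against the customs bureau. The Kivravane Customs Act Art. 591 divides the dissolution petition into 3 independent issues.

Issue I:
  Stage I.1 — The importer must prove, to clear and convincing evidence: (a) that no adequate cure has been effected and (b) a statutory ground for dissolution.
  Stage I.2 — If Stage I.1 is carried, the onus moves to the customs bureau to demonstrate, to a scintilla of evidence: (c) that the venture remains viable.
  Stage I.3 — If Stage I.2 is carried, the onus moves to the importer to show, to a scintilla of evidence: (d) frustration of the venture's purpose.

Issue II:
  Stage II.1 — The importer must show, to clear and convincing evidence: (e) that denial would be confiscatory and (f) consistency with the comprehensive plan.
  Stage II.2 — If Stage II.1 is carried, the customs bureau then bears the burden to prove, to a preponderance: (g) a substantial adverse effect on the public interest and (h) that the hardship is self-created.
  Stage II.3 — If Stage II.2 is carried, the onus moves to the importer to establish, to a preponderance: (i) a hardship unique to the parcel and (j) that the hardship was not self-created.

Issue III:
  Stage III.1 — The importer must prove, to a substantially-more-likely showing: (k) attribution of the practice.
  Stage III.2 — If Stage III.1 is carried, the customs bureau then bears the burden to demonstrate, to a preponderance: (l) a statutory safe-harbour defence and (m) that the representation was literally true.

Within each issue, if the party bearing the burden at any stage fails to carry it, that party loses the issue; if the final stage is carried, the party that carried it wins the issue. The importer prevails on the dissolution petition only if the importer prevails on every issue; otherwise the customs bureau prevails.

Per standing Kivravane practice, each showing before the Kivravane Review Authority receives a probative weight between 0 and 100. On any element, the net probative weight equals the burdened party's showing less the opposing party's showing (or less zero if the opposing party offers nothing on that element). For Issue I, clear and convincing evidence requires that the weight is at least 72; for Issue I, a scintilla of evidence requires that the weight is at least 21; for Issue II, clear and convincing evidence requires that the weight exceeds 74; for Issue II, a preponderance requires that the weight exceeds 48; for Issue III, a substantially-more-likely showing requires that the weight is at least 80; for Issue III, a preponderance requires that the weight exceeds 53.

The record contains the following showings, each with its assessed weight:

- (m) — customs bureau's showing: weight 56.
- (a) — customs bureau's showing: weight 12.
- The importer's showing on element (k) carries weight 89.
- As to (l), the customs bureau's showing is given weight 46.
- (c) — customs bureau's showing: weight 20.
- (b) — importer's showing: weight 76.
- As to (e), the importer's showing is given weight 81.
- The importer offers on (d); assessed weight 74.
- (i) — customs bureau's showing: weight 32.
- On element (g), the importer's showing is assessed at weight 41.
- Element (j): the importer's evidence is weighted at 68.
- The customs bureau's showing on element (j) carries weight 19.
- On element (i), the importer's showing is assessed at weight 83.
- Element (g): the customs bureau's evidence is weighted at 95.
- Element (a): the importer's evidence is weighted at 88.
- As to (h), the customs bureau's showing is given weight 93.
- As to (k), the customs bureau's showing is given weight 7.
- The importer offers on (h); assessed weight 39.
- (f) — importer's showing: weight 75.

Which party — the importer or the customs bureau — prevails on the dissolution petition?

— Issue I —
Stage I.1 — burden on importer; standard: clear and convincing evidence (weight is at least 72).
    (a): 88 − 12 = 76 ≥ 72 [met]
    (b): 76 ≥ 72 [met]
  The importer carries Stage I.1; the customs bureau now bears the burden.
Stage I.2 — burden on customs bureau; standard: a scintilla of evidence (weight is at least 21).
    (c): 20 < 21 [not met]
  Stage I.2 not carried; the customs bureau fails its burden.
So the importer prevails on this issue.
— Issue II —
At Stage II.1 the importer must meet clear and convincing evidence (weight exceeds 74): on (e) the weight is 81, > 74, so (e) meets the standard; on (f) the weight is 75, > 74, so (f) meets the standard.
  Stage II.1 carried; the burden shifts to the customs bureau.
At Stage II.2 the customs bureau must meet a preponderance (weight exceeds 48): on (g) the weight is 95 less the opposing 41 gives net 54, > 48, so (g) meets the standard; on (h) the weight is 93 less the opposing 39 gives net 54, which does exceed 48, so (h) meets the standard.
  All elements met. The burden passes to the importer.
At Stage II.3 the importer must meet a preponderance (weight exceeds 48): on (i) the weight is 83 less the opposing 32 gives net 51, which does exceed 48, so (i) meets the standard; on (j) the weight is 68 less the opposing 19 gives net 49, > 48, so (j) meets the standard.
  Stage II.3 carried; the final stage is satisfied.
All stages carried — the importer prevails on this issue.
— Issue III —
At Stage III.1 the importer must meet a substantially-more-likely showing (weight is at least 80): on (k) the weight is 89 less the opposing 7 gives net 82, which does reach 80, so (k) meets the standard.
  Stage III.1 carried; the burden shifts to the customs bureau.
At Stage III.2 the customs bureau must meet a preponderance (weight exceeds 53): on (l) the weight is 46, which does not exceed 53, so (l) does not meet the standard; on (m) the weight is 56, which does exceed 53, so (m) meets the standard.
  Stage III.2 not carried; the customs bureau fails its burden.
So the importer prevails on this issue.
Per-issue: Issue I → importer; Issue II → importer; Issue III → importer. The importer must prevail on every issue; overall, the importer prevails.

importer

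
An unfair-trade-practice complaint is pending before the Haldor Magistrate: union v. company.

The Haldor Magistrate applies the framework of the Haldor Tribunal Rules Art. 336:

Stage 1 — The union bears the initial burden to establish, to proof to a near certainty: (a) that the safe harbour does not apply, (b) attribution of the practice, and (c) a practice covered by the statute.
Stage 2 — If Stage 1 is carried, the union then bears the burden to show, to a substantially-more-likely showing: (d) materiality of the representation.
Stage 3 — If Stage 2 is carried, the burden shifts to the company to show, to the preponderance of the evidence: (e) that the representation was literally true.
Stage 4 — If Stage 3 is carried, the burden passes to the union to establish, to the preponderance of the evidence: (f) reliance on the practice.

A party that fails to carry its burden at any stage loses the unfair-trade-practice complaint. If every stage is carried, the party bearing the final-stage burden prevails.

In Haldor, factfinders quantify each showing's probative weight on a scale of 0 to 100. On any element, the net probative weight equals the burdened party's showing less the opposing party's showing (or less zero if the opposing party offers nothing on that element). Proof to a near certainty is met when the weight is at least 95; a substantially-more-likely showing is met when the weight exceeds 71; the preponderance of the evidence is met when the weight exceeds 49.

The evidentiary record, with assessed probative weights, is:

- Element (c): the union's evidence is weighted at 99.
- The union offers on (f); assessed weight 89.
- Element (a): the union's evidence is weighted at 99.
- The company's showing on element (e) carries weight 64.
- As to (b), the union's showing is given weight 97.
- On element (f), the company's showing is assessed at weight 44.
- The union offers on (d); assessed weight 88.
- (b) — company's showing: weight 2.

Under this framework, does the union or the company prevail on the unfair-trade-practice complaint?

Stage 1 — burden on union; standard: proof to a near certainty (weight is at least 95).
    (a): 99 ≥ 95 [met]
    (b): 97 − 2 = 95 ≥ 95 [met]
    (c): 99 ≥ 95 [met]
  Stage 1 carried; the burden remains with the union.
Stage 2 — burden on union; standard: a substantially-more-likely showing (weight exceeds 71).
    (d): 88 > 71 [met]
  All elements met. The burden passes to the company.
Stage 3 — burden on company; standard: the preponderance of the evidence (weight exceeds 49).
    (e): 64 > 49 [met]
  Stage 3 carried; the burden shifts to the union.
Stage 4 — burden on union; standard: the preponderance of the evidence (weight exceeds 49).
    (f): 89 − 44 = 45 ≤ 49 [not met]
  The union does not carry Stage 4.
So the company prevails.

company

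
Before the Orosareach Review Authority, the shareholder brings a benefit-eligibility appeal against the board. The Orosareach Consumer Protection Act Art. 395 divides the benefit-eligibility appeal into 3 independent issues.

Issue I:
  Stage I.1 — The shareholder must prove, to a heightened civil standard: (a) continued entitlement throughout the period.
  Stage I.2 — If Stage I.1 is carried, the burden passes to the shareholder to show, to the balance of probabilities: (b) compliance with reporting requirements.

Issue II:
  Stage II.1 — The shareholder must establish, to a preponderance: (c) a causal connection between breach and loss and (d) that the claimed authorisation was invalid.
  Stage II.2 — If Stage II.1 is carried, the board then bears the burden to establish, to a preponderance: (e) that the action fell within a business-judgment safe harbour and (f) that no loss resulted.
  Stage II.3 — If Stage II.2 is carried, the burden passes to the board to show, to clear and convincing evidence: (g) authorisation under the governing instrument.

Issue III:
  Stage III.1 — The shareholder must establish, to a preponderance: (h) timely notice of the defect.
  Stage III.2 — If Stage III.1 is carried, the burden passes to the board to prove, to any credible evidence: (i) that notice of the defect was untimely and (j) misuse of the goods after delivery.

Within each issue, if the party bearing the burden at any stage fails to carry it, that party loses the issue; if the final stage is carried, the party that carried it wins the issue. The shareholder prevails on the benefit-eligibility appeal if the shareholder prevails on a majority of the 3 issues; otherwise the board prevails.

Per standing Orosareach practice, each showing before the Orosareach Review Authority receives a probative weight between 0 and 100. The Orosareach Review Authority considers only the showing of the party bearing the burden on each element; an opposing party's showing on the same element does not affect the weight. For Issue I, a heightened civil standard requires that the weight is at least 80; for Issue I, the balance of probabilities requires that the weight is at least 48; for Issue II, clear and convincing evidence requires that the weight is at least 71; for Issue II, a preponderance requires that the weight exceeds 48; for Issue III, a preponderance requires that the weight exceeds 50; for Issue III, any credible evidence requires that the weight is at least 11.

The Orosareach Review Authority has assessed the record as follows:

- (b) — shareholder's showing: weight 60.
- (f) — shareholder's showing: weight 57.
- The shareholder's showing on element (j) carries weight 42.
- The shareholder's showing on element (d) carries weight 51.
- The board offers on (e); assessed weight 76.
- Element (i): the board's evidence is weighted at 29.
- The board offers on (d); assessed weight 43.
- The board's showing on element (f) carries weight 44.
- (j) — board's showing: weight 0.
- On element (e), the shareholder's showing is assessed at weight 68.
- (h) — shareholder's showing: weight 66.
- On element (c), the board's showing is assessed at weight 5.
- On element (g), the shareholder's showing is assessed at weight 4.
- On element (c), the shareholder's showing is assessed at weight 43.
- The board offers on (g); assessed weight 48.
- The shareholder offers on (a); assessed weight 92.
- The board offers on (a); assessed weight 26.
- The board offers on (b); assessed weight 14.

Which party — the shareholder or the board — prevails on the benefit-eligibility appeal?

shareholder

— Issue I —
Stage I.1 — burden on shareholder; standard: a heightened civil standard (weight is at least 80).
    (a): 92 (board's 26 disregarded) ≥ 80 [met]
  Stage I.1 is satisfied; the shareholder continues to bear the burden.
Stage I.2 — burden on shareholder; standard: the balance of probabilities (weight is at least 48).
    (b): 60 (board's 14 disregarded) ≥ 48 [met]
  Stage I.2 carried; the final stage is satisfied.
With every stage satisfied, the shareholder prevails on this issue.
— Issue II —
At Stage II.1 the shareholder must meet a preponderance (weight exceeds 48): on (c) the weight is 43 (the board's 5 is given no effect), ≤ 48, so (c) does not meet the standard; on (d) the weight is 51 (the board's 43 is given no effect), > 48, so (d) meets the standard.
  The shareholder does not carry Stage II.1.
The board prevails on this issue.
— Issue III —
Stage III.1 — burden on shareholder; standard: a preponderance (weight exceeds 50).
    (h): 66 > 50 [met]
  All elements met. The burden passes to the board.
Stage III.2 — burden on board; standard: any credible evidence (weight is at least 11).
    (i): 29 ≥ 11 [met]
    (j): 0 (shareholder's 42 disregarded) < 11 [not met]
  The board does not carry Stage III.2.
So the shareholder prevails on this issue.
Per-issue: Issue I → shareholder; Issue II → board; Issue III → shareholder. The shareholder must prevail on a majority of issues; overall, the shareholder prevails.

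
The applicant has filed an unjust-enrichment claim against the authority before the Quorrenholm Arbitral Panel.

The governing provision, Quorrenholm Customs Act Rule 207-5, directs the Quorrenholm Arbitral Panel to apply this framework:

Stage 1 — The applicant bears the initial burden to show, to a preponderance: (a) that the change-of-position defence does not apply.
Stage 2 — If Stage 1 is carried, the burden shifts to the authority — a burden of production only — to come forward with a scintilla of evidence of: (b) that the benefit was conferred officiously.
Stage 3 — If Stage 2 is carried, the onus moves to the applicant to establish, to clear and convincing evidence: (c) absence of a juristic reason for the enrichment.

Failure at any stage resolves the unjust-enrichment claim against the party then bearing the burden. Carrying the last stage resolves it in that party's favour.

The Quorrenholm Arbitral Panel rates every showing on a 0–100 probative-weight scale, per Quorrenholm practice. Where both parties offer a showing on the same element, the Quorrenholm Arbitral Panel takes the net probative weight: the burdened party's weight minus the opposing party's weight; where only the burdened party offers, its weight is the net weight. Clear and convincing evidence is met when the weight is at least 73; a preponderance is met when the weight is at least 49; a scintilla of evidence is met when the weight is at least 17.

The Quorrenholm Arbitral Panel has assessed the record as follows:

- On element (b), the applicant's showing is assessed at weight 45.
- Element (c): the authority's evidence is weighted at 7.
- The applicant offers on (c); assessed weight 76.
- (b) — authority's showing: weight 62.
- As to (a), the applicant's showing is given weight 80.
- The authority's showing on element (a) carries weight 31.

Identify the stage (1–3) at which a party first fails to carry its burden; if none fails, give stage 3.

Stage 1 — burden on applicant; standard: a preponderance (weight is at least 49).
    (a): 80 − 31 = 49 ≥ 49 [met]
  All elements met. The burden passes to the authority.
Stage 2 — burden on authority; standard: a scintilla of evidence (weight is at least 17).
    (b): 62 − 45 = 17 ≥ 17 [met]
  The authority carries Stage 2; the applicant now bears the burden.
Stage 3 — burden on applicant; standard: clear and convincing evidence (weight is at least 73).
    (c): 76 − 7 = 69 < 73 [not met]
  Stage 3 not carried; the applicant fails its burden.
The analysis ends at Stage 3; the authority prevails.

stage 3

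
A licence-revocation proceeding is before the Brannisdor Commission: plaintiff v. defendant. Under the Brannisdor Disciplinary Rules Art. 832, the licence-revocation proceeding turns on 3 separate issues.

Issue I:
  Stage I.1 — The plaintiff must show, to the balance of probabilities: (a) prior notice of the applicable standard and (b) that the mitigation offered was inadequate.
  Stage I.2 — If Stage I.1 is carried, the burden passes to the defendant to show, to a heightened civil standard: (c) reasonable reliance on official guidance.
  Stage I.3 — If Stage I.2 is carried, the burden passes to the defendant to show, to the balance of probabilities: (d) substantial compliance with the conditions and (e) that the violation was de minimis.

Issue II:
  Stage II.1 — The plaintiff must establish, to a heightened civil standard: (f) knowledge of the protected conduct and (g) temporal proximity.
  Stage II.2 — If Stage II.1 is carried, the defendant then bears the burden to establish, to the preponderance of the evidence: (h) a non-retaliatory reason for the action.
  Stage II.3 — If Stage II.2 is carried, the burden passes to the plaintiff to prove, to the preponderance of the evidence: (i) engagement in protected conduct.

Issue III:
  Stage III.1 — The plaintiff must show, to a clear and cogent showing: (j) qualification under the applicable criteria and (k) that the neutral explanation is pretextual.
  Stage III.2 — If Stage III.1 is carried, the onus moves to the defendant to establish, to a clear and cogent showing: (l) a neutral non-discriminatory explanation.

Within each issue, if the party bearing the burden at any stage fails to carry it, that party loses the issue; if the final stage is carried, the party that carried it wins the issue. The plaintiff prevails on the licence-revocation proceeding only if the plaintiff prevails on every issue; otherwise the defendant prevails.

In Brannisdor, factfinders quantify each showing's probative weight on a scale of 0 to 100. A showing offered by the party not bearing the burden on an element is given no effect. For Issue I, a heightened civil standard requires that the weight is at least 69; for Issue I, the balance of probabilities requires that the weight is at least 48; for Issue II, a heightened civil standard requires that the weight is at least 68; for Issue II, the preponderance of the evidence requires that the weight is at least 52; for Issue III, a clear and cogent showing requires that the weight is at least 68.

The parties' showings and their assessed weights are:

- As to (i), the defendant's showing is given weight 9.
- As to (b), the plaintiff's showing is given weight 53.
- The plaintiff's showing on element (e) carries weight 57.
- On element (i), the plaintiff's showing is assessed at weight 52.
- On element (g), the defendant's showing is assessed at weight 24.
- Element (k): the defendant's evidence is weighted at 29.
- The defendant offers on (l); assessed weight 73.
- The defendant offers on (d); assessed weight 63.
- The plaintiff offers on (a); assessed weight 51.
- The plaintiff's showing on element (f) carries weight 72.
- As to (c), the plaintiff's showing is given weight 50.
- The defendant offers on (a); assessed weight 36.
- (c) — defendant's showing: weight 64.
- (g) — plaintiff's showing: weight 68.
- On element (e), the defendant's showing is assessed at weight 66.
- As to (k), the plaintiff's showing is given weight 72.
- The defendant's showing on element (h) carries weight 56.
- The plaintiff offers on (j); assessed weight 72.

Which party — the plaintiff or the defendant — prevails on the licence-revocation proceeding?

defendant

— Issue I —
Stage I.1 (plaintiff, the balance of probabilities, weight is at least 48): (a) 51 (defendant's 36 disregarded) ≥ 48 — meets; (b) 53 ≥ 48 — meets.
  Stage I.1 carried; the burden shifts to the defendant.
Stage I.2 (defendant, a heightened civil standard, weight is at least 69): (c) 64 (plaintiff's 50 disregarded) < 69 — fails.
  The defendant does not carry Stage I.2.
The plaintiff prevails on this issue.
— Issue II —
Stage II.1 (plaintiff, a heightened civil standard, weight is at least 68): (f) 72 ≥ 68 — meets; (g) 68 (defendant's 24 disregarded) ≥ 68 — meets.
  Stage II.1 carried; the burden shifts to the defendant.
Stage II.2 (defendant, the preponderance of the evidence, weight is at least 52): (h) 56 ≥ 52 — meets.
  All elements met. The burden passes to the plaintiff.
Stage II.3 (plaintiff, the preponderance of the evidence, weight is at least 52): (i) 52 (defendant's 9 disregarded) ≥ 52 — meets.
  All elements met at the final stage.
Every stage carried; the plaintiff prevails on this issue.
— Issue III —
At Stage III.1 the plaintiff must meet a clear and cogent showing (weight is at least 68): on (j) the weight is 72, which does reach 68, so (j) meets the standard; on (k) the weight is 72 (the defendant's 29 is given no effect), ≥ 68, so (k) meets the standard.
  All elements met. The burden passes to the defendant.
At Stage III.2 the defendant must meet a clear and cogent showing (weight is at least 68): on (l) the weight is 73, which does reach 68, so (l) meets the standard.
  The defendant carries the last stage.
With every stage satisfied, the defendant prevails on this issue.
Per-issue: Issue I → plaintiff; Issue II → plaintiff; Issue III → defendant. The plaintiff must prevail on every issue; overall, the defendant prevails.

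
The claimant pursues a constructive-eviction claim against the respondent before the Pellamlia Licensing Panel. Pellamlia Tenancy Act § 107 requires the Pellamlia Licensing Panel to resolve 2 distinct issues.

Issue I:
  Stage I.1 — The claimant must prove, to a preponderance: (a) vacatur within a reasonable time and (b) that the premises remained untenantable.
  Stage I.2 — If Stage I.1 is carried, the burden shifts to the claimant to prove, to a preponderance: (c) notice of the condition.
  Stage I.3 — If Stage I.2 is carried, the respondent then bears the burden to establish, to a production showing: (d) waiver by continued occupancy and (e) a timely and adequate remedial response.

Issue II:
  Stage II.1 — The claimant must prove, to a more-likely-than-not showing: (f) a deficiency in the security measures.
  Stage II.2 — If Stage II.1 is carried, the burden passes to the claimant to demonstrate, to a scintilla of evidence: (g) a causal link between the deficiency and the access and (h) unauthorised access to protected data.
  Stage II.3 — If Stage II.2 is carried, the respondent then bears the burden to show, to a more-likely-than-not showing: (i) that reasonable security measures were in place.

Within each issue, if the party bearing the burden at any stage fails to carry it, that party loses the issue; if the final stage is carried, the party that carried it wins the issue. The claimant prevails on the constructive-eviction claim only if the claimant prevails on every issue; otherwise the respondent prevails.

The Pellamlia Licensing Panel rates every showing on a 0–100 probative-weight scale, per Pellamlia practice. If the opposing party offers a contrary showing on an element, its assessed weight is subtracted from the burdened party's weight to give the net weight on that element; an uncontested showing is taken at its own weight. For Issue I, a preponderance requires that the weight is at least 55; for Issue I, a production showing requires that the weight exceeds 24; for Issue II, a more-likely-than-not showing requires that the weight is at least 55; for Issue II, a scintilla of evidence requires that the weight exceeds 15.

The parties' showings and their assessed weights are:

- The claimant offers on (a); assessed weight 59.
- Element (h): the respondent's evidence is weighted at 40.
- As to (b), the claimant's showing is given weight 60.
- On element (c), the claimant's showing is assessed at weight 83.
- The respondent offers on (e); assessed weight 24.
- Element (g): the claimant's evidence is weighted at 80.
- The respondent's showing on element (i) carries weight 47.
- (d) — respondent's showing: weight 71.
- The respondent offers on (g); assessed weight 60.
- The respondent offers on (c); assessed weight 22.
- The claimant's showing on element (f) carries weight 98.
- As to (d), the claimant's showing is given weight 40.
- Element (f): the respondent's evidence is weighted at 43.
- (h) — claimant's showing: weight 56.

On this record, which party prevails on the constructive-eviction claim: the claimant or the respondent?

— Issue I —
Stage I.1 — burden on claimant; standard: a preponderance (weight is at least 55).
    (a): 59 ≥ 55 [met]
    (b): 60 ≥ 55 [met]
  Stage I.1 carried; the burden remains with the claimant.
Stage I.2 — burden on claimant; standard: a preponderance (weight is at least 55).
    (c): 83 − 22 = 61 ≥ 55 [met]
  Stage I.2 carried; the burden shifts to the respondent.
Stage I.3 — burden on respondent; standard: a production showing (weight exceeds 24).
    (d): 71 − 40 = 31 > 24 [met]
    (e): 24 ≤ 24 [not met]
  The respondent does not carry Stage I.3.
The claimant prevails on this issue.
— Issue II —
At Stage II.1 the claimant must meet a more-likely-than-not showing (weight is at least 55): on (f) the weight is 98 less the opposing 43 gives net 55, ≥ 55, so (f) meets the standard.
  All elements met. The claimant retains the burden for Stage II.2.
At Stage II.2 the claimant must meet a scintilla of evidence (weight exceeds 15): on (g) the weight is 80 less the opposing 60 gives net 20, which does exceed 15, so (g) meets the standard; on (h) the weight is 56 less the opposing 40 gives net 16, > 15, so (h) meets the standard.
  The claimant carries Stage II.2; the respondent now bears the burden.
At Stage II.3 the respondent must meet a more-likely-than-not showing (weight is at least 55): on (i) the weight is 47, which does not reach 55, so (i) does not meet the standard.
  The respondent does not carry Stage II.3.
The claimant prevails on this issue.
Per-issue: Issue I → claimant; Issue II → claimant. The claimant must prevail on every issue; overall, the claimant prevails.

claimant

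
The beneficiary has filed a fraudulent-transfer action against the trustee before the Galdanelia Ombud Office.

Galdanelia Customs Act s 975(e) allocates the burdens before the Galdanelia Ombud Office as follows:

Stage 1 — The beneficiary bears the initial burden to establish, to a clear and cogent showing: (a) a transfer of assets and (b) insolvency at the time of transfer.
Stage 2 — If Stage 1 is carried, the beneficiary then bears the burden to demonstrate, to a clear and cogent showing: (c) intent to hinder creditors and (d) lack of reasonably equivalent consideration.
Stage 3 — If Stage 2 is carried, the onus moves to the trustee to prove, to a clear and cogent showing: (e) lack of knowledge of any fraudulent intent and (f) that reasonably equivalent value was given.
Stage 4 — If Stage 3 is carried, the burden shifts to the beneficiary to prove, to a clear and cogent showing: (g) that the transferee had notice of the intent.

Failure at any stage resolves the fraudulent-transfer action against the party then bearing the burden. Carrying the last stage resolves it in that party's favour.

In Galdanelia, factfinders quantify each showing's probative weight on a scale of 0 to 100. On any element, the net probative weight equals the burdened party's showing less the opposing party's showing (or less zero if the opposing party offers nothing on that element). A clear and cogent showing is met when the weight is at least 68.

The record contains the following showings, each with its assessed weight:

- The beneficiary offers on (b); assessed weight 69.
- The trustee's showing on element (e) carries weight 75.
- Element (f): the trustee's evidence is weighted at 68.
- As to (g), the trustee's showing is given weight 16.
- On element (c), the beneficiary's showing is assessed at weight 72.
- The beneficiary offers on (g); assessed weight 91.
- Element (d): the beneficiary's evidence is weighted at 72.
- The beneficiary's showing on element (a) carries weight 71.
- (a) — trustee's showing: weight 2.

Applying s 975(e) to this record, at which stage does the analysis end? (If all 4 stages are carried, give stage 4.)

Stage 1 (beneficiary, a clear and cogent showing, weight is at least 68): (a) net 71−2=69 ≥ 68 — meets; (b) 69 ≥ 68 — meets.
  Stage 1 is satisfied; the beneficiary continues to bear the burden.
Stage 2 (beneficiary, a clear and cogent showing, weight is at least 68): (c) 72 ≥ 68 — meets; (d) 72 ≥ 68 — meets.
  All elements met. The burden passes to the trustee.
Stage 3 (trustee, a clear and cogent showing, weight is at least 68): (e) 75 ≥ 68 — meets; (f) 68 ≥ 68 — meets.
  Stage 3 carried; the burden shifts to the beneficiary.
Stage 4 (beneficiary, a clear and cogent showing, weight is at least 68): (g) net 91−16=75 ≥ 68 — meets.
  The beneficiary carries the last stage.
With every stage satisfied, the beneficiary prevails.

stage 4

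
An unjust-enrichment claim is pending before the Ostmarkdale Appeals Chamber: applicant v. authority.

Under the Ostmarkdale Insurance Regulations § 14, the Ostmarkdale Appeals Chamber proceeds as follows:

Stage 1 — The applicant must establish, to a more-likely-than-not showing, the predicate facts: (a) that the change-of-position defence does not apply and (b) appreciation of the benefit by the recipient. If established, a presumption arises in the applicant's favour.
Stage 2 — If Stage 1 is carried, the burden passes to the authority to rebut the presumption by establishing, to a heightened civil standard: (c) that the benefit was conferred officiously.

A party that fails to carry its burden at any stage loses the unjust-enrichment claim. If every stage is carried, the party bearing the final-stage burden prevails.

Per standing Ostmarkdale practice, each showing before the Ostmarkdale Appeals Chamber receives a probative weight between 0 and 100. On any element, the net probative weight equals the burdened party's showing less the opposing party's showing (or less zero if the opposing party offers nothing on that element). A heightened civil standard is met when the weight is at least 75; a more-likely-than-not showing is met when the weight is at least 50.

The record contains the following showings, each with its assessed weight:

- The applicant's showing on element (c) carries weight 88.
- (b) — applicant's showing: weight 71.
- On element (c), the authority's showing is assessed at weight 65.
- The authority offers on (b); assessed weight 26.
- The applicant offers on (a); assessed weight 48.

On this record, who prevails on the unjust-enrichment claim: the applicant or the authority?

authority

Stage 1 — burden on applicant; standard: a more-likely-than-not showing (weight is at least 50).
    (a): 48 < 50 [not met]
    (b): 71 − 26 = 45 < 50 [not met]
  Not every element is met, so the applicant fails to carry Stage 1.
So the authority prevails.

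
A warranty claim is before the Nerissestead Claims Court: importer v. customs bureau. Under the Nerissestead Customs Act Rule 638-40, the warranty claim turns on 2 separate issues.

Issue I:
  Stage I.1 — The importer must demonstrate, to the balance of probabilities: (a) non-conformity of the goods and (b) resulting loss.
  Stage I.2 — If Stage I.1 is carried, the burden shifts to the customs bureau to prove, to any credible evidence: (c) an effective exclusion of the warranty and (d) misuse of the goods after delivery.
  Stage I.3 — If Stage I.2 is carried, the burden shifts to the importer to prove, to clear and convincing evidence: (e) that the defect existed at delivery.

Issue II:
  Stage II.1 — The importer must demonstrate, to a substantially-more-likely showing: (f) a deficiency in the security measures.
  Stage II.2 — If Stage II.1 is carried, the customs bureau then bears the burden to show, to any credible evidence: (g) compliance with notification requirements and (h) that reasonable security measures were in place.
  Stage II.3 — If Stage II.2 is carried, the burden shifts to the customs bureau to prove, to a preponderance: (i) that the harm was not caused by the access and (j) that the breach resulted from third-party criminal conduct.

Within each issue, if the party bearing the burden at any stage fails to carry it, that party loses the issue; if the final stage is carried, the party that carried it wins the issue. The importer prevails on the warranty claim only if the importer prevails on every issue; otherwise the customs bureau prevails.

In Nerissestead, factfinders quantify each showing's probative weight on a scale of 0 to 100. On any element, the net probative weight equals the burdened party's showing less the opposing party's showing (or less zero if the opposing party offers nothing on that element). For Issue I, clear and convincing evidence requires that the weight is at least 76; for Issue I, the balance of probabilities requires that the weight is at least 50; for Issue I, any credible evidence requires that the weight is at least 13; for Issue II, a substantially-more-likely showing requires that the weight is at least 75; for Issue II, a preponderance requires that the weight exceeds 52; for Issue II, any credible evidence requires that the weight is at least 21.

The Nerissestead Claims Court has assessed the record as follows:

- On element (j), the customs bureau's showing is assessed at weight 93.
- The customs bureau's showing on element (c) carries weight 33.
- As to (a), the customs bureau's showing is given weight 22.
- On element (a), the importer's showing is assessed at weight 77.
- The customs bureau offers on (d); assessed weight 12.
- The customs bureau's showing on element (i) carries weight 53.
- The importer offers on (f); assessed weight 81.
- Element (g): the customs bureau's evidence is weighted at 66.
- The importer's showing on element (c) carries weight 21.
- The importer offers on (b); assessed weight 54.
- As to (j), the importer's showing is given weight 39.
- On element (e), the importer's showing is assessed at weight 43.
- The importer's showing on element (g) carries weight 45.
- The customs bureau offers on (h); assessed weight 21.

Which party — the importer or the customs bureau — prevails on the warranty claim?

— Issue I —
Stage I.1 — burden on importer; standard: the balance of probabilities (weight is at least 50).
    (a): 77 − 22 = 55 ≥ 50 [met]
    (b): 54 ≥ 50 [met]
  All elements met. The burden passes to the customs bureau.
Stage I.2 — burden on customs bureau; standard: any credible evidence (weight is at least 13).
    (c): 33 − 21 = 12 < 13 [not met]
    (d): 12 < 13 [not met]
  Not every element is met, so the customs bureau fails to carry Stage I.2.
The analysis ends at Stage I.2; the importer prevails on this issue.
— Issue II —
Stage II.1 (importer, a substantially-more-likely showing, weight is at least 75): (f) 81 ≥ 75 — meets.
  The importer carries Stage II.1; the customs bureau now bears the burden.
Stage II.2 (customs bureau, any credible evidence, weight is at least 21): (g) net 66−45=21 ≥ 21 — meets; (h) 21 ≥ 21 — meets.
  Stage II.2 carried; the burden remains with the customs bureau.
Stage II.3 (customs bureau, a preponderance, weight exceeds 52): (i) 53 > 52 — meets; (j) net 93−39=54 > 52 — meets.
  The customs bureau carries the last stage.
All stages carried — the customs bureau prevails on this issue.
Per-issue: Issue I → importer; Issue II → customs bureau. The importer must prevail on every issue; overall, the customs bureau prevails.

customs bureau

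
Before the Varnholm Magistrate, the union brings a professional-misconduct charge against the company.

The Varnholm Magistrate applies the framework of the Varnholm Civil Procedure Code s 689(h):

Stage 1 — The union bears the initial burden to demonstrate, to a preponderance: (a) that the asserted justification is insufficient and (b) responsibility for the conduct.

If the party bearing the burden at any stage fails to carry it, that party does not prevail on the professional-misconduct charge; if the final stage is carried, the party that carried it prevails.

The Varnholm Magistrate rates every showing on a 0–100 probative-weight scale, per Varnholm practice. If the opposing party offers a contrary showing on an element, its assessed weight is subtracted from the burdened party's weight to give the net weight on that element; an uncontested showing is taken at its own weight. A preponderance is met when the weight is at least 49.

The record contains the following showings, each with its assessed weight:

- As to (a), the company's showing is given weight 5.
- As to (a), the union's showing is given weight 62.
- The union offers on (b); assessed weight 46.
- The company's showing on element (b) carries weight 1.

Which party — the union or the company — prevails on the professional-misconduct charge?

Stage 1 — burden on union; standard: a preponderance (weight is at least 49).
    (a): 62 − 5 = 57 ≥ 49 [met]
    (b): 46 − 1 = 45 < 49 [not met]
  Stage 1 not carried; the union fails its burden.
The analysis ends at Stage 1; the company prevails.

company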